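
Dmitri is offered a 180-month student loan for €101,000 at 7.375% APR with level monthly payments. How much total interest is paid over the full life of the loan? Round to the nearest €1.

€66,242

Monthly rate = 7.375%/12 = 0.0061458; payment = 101,000 × 0.0061458 / (1 − (1+0.0061458)^−180) = €929.12.
Total paid = 180 × €929.12 = €167,241.60; interest = €167,241.60 − €101,000 = €66,241.60.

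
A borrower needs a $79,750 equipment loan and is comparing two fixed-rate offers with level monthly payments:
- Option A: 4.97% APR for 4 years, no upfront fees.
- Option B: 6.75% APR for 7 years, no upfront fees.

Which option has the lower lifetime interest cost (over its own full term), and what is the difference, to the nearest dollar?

Option A by $12,185

Option A: at 4.97% the monthly rate is 0.0041417, so the payment is 79,750 × 0.0041417 / (1 − 1.0041417^−48) = $1,835.50.
Total interest on Option A = 48 × $1,835.50 − $79,750 = $8,354.00.
Option B: at 6.75% the monthly rate is 0.0056250, so the payment is 79,750 × 0.0056250 / (1 − 1.0056250^−84) = $1,193.92.
Total interest on Option B = 84 × $1,193.92 − $79,750 = $20,539.28.
Option A is lower by $12,185.28.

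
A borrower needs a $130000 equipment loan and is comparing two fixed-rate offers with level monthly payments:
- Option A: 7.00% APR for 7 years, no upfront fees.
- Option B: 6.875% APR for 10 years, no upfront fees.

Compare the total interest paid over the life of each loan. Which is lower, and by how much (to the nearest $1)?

Option A by $15,314

Option A: at 7.00% the monthly rate is 0.0058333, so the payment is 130,000 × 0.0058333 / (1 − 1.0058333^−84) = $1,962.05.
Total interest on Option A = 84 × $1,962.05 − $130,000 = $34,812.20.
Option B: at 6.875% the monthly rate is 0.0057292, so the payment is 130,000 × 0.0057292 / (1 − 1.0057292^−120) = $1,501.05.
Total interest on Option B = 120 × $1,501.05 − $130,000 = $50,126.00.
Option A is lower by $15,313.80.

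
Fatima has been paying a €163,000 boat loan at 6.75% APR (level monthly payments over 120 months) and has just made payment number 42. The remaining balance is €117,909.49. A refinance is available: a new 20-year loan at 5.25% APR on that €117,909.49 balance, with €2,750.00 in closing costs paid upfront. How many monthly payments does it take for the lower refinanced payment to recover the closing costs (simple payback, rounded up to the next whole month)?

Current payment = 163,000 × 6.75%/12 / (1 − (1+0.0056250)^−120) = €1,871.63.
Refinanced payment = 117,909.49 × 0.0043750 / (1 − (1+0.0043750)^−240) = €794.53.
Monthly savings = €1,871.63 − €794.53 = €1,077.10.
Break-even = €2,750.00 / €1,077.10 = 2.55 → 3 months.

3 months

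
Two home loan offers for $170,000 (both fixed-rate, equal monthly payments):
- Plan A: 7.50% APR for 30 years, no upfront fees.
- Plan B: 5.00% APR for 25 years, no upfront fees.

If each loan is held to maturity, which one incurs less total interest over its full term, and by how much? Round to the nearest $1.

Plan B by $129,778

Plan A: at 7.50% the monthly rate is 0.0062500, so the payment is 170,000 × 0.0062500 / (1 − 1.0062500^−360) = $1,188.66.
Total interest on Plan A = 360 × $1,188.66 − $170,000 = $257,917.60.
Plan B: at 5.00% the monthly rate is 0.0041667, so the payment is 170,000 × 0.0041667 / (1 − 1.0041667^−300) = $993.80.
Total interest on Plan B = 300 × $993.80 − $170,000 = $128,140.00.
Plan B is lower by $129,777.60.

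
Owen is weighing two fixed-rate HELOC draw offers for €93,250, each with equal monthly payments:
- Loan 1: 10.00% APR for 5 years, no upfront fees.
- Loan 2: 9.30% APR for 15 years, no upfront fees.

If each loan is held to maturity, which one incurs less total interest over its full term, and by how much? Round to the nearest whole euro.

Loan 1: monthly rate = 10%/12 = 0.0083333; payment = 93,250 × 0.0083333 / (1 − (1+0.0083333)^−60) = €1,981.29.
Total interest on Loan 1 = 60 × €1,981.29 − €93,250 = €25,627.40.
Loan 2: monthly rate = 9.3%/12 = 0.0077500; payment = 93,250 × 0.0077500 / (1 − (1+0.0077500)^−180) = €962.52.
Total interest on Loan 2 = 180 × €962.52 − €93,250 = €80,003.60.
Loan 1 is lower by €54,376.20.

Loan 1 by €54,376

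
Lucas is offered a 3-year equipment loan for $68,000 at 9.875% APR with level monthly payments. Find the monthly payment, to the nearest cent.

$2,190.18

At 9.875% the monthly rate is 0.0082292, so the payment is 68,000 × 0.0082292 / (1 − 1.0082292^−36) = $2,190.18.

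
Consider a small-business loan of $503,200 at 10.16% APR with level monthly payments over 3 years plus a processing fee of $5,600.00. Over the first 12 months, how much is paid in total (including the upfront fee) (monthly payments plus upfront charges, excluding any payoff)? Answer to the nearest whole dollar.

$200,896

At 10.16% the monthly rate is 0.0084667, so the payment is 503,200 × 0.0084667 / (1 − 1.0084667^−36) = $16,274.67.
Total outlay = 12 × $16,274.67 + $5,600.00 = $200,896.04.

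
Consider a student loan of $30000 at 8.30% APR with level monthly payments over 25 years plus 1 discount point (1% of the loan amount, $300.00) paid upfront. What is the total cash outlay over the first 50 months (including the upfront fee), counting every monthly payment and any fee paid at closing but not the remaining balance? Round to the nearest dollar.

At 8.30% the monthly rate is 0.0069167, so the payment is 30,000 × 0.0069167 / (1 − 1.0069167^−300) = $237.54.
Total outlay = 50 × $237.54 + $300.00 = $12,177.00.

$12,177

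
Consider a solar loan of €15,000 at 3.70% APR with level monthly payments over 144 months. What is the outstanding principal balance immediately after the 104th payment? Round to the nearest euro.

€4,853

With monthly rate i = 3.7%/12 = 0.0030833, the balance after k of n payments is P · [(1+i)^n − (1+i)^k] / [(1+i)^n − 1].
(1+0.0030833)^144 = 1.55786595 and (1+0.0030833)^104 = 1.37736647, so the balance is 15,000 × (1.55786595 − 1.37736647) / (1.55786595 − 1) = €4,853.30.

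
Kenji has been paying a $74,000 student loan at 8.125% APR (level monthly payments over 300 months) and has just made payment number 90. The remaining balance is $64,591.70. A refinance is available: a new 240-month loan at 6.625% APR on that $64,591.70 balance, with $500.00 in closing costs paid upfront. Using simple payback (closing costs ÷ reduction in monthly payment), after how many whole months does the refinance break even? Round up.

Current payment = 74,000 × 8.125%/12 / (1 − (1+0.0067708)^−300) = $577.29.
Refinanced payment = 64,591.70 × 0.0055208 / (1 − (1+0.0055208)^−240) = $486.34.
Monthly savings = $577.29 − $486.34 = $90.95.
Break-even = $500.00 / $90.95 = 5.50 → 6 months.

6 months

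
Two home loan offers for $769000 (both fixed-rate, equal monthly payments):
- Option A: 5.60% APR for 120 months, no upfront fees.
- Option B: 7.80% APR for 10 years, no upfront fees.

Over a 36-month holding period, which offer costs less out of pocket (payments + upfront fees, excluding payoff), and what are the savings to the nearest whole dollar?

Option A: at 5.60% the monthly rate is 0.0046667, so the payment is 769,000 × 0.0046667 / (1 − 1.0046667^−120) = $8,383.83.
Option B: monthly rate = 7.8%/12 = 0.0065000; payment = 769,000 × 0.0065000 / (1 − (1+0.0065000)^−120) = $9,249.02.
Over 36 months: Option A costs 36 × $8,383.83 = $301,817.88; Option B costs 36 × $9,249.02 = $332,964.72.
Option A is cheaper by $332,964.72 − $301,817.88 = $31,146.84.

Option A by $31,147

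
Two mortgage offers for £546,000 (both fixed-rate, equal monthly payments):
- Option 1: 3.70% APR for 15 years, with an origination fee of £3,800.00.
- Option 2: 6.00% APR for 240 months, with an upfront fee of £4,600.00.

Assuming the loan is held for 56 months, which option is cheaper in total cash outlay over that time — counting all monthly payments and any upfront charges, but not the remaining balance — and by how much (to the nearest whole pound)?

Option 1: at 3.70% the monthly rate is 0.0030833, so the payment is 546,000 × 0.0030833 / (1 − 1.0030833^−180) = £3,957.10.
Option 2: at 6.00% the monthly rate is 0.0050000, so the payment is 546,000 × 0.0050000 / (1 − 1.0050000^−240) = £3,911.71.
Over 56 months: Option 1 costs 56 × £3,957.10 + £3,800.00 = £225,397.60; Option 2 costs 56 × £3,911.71 + £4,600.00 = £223,655.76.
Option 2 is cheaper by £225,397.60 − £223,655.76 = £1,741.84.

Option 2 by £1,742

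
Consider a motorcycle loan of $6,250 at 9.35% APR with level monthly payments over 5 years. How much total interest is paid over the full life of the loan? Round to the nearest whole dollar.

$1,598

At 9.35% the monthly rate is 0.0077917, so the payment is 6,250 × 0.0077917 / (1 − 1.0077917^−60) = $130.80.
Total paid = 60 × $130.80 = $7,848.00; interest = $7,848.00 − $6,250 = $1,598.00.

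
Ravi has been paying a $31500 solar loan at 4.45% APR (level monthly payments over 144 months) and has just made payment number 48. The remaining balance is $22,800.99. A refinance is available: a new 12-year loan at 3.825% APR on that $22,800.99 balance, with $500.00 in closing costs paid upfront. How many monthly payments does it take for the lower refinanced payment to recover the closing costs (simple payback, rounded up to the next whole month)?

6 months

Current payment = 31,500 × 4.45%/12 / (1 − (1+0.0037083)^−144) = $282.73.
Refinanced payment = 22,800.99 × 0.0031875 / (1 − (1+0.0031875)^−144) = $197.70.
Monthly savings = $282.73 − $197.70 = $85.03.
Break-even = $500.00 / $85.03 = 5.88 → 6 months.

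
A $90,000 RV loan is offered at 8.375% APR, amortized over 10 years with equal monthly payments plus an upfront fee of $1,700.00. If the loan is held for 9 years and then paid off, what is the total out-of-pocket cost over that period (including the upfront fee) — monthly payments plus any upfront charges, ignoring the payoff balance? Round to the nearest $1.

$121,565

At 8.375% the monthly rate is 0.0069792, so the payment is 90,000 × 0.0069792 / (1 − 1.0069792^−120) = $1,109.86.
Total outlay = 108 × $1,109.86 + $1,700.00 = $121,564.88.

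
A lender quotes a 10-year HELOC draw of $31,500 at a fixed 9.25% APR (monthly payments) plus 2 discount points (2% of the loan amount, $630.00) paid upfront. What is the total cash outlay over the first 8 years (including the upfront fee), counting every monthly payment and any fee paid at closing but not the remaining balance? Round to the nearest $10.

$39,350

At 9.25% the monthly rate is 0.0077083, so the payment is 31,500 × 0.0077083 / (1 − 1.0077083^−120) = $403.30.
Total outlay = 96 × $403.30 + $630.00 = $39,346.80.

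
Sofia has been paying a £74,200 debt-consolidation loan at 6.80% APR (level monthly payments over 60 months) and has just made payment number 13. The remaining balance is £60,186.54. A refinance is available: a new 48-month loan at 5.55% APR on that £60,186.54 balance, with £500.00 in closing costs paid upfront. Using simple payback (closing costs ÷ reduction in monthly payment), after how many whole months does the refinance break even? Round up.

Current payment = 74,200 × 6.8%/12 / (1 − (1+0.0056667)^−60) = £1,462.26.
Refinanced payment = 60,186.54 × 0.0046250 / (1 − (1+0.0046250)^−48) = £1,401.10.
Monthly savings = £1,462.26 − £1,401.10 = £61.16.
Break-even = £500.00 / £61.16 = 8.18 → 9 months.

9 months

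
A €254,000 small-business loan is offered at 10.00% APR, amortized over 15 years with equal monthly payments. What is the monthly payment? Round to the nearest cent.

Monthly rate = 10%/12 = 0.0083333; payment = 254,000 × 0.0083333 / (1 − (1+0.0083333)^−180) = €2,729.50.

€2,729.50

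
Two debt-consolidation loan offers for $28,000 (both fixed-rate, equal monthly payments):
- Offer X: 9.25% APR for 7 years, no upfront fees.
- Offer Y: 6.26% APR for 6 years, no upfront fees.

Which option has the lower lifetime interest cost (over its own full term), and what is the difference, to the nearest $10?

Offer X: at 9.25% the monthly rate is 0.0077083, so the payment is 28,000 × 0.0077083 / (1 − 1.0077083^−84) = $454.05.
Total interest on Offer X = 84 × $454.05 − $28,000 = $10,140.20.
Offer Y: monthly rate = 6.26%/12 = 0.0052167; payment = 28,000 × 0.0052167 / (1 − (1+0.0052167)^−72) = $467.49.
Total interest on Offer Y = 72 × $467.49 − $28,000 = $5,659.28.
Offer Y is lower by $4,480.92.

Offer Y by $4,480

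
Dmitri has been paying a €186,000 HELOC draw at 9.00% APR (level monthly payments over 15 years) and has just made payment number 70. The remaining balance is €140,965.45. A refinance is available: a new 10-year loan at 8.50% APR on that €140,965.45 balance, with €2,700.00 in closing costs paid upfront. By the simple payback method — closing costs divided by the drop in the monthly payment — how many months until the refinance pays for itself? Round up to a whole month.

Current payment = 186,000 × 9%/12 / (1 − (1+0.0075000)^−180) = €1,886.54.
Refinanced payment = 140,965.45 × 0.0070833 / (1 − (1+0.0070833)^−120) = €1,747.77.
Monthly savings = €1,886.54 − €1,747.77 = €138.77.
Break-even = €2,700.00 / €138.77 = 19.46 → 20 months.

20 months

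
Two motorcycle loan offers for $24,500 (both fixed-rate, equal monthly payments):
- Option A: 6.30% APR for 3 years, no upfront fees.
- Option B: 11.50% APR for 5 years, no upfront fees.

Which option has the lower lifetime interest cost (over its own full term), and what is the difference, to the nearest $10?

Option A by $5,380

Option A: monthly rate = 6.3%/12 = 0.0052500; payment = 24,500 × 0.0052500 / (1 − (1+0.0052500)^−36) = $748.67.
Total interest on Option A = 36 × $748.67 − $24,500 = $2,452.12.
Option B: monthly rate = 11.5%/12 = 0.0095833; payment = 24,500 × 0.0095833 / (1 − (1+0.0095833)^−60) = $538.82.
Total interest on Option B = 60 × $538.82 − $24,500 = $7,829.20.
Option A is lower by $5,377.08.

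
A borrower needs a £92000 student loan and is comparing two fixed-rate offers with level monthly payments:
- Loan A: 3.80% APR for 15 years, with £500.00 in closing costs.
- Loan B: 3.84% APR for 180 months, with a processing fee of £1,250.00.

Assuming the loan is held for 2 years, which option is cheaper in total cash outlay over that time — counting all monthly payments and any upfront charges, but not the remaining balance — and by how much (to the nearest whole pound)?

Loan A: monthly rate = 3.8%/12 = 0.0031667; payment = 92,000 × 0.0031667 / (1 − (1+0.0031667)^−180) = £671.33.
Loan B: monthly rate = 3.84%/12 = 0.0032000; payment = 92,000 × 0.0032000 / (1 − (1+0.0032000)^−180) = £673.16.
Over 24 months: Loan A costs 24 × £671.33 + £500.00 = £16,611.92; Loan B costs 24 × £673.16 + £1,250.00 = £17,405.84.
Loan A is cheaper by £17,405.84 − £16,611.92 = £793.92.

Loan A by £794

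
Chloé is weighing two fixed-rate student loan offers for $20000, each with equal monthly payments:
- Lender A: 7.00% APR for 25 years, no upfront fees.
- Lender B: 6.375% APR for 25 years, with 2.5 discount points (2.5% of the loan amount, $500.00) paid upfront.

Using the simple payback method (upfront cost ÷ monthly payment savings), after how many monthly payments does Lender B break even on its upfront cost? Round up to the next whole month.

64 months

Lender A: at 7.00% the monthly rate is 0.0058333, so the payment is 20,000 × 0.0058333 / (1 − 1.0058333^−300) = $141.36.
Lender B: at 6.375% the monthly rate is 0.0053125, so the payment is 20,000 × 0.0053125 / (1 − 1.0053125^−300) = $133.48.
Monthly savings = $141.36 − $133.48 = $7.88.
Break-even = $500.00 / $7.88 = 63.45 → 64 months.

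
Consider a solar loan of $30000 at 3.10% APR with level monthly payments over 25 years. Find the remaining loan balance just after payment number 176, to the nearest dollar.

$15,244

With monthly rate i = 3.1%/12 = 0.0025833, the balance after k of n payments is P · [(1+i)^n − (1+i)^k] / [(1+i)^n − 1].
(1+0.0025833)^300 = 2.16842409 and (1+0.0025833)^176 = 1.57472460, so the balance is 30,000 × (2.16842409 − 1.57472460) / (2.16842409 − 1) = $15,243.60.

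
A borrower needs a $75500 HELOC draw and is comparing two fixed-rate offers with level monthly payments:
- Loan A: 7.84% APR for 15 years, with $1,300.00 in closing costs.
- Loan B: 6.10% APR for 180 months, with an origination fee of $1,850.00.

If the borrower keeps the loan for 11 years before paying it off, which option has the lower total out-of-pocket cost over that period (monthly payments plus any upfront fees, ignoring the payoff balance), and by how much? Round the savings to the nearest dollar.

Loan A: at 7.84% the monthly rate is 0.0065333, so the payment is 75,500 × 0.0065333 / (1 − 1.0065333^−180) = $714.56.
Loan B: at 6.10% the monthly rate is 0.0050833, so the payment is 75,500 × 0.0050833 / (1 − 1.0050833^−180) = $641.20.
Over 132 months: Loan A costs 132 × $714.56 + $1,300.00 = $95,621.92; Loan B costs 132 × $641.20 + $1,850.00 = $86,488.40.
Loan B is cheaper by $95,621.92 − $86,488.40 = $9,133.52.

Loan B by $9,134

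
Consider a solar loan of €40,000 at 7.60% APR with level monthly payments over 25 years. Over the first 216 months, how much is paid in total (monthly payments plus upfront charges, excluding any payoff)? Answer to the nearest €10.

Monthly rate = 7.6%/12 = 0.0063333; payment = 40,000 × 0.0063333 / (1 − (1+0.0063333)^−300) = €298.20.
Total outlay = 216 × €298.20 = €64,411.20.

€64,410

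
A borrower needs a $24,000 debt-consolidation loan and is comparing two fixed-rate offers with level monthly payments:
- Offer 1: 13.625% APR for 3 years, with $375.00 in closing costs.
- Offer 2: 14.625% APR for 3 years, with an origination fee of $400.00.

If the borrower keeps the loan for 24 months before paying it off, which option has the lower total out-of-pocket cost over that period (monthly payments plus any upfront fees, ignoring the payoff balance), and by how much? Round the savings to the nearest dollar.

Offer 1 by $305

Offer 1: at 13.625% the monthly rate is 0.0113542, so the payment is 24,000 × 0.0113542 / (1 − 1.0113542^−36) = $815.90.
Offer 2: at 14.625% the monthly rate is 0.0121875, so the payment is 24,000 × 0.0121875 / (1 − 1.0121875^−36) = $827.57.
Over 24 months: Offer 1 costs 24 × $815.90 + $375.00 = $19,956.60; Offer 2 costs 24 × $827.57 + $400.00 = $20,261.68.
Offer 1 is cheaper by $20,261.68 − $19,956.60 = $305.08.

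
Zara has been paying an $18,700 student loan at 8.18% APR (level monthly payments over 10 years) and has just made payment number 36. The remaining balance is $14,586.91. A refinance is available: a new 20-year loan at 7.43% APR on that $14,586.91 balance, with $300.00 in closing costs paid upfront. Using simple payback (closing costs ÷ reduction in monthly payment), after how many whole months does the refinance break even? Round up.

Current payment = 18,700 × 8.18%/12 / (1 − (1+0.0068167)^−120) = $228.67.
Refinanced payment = 14,586.91 × 0.0061917 / (1 − (1+0.0061917)^−240) = $116.89.
Monthly savings = $228.67 − $116.89 = $111.78.
Break-even = $300.00 / $111.78 = 2.68 → 3 months.

3 months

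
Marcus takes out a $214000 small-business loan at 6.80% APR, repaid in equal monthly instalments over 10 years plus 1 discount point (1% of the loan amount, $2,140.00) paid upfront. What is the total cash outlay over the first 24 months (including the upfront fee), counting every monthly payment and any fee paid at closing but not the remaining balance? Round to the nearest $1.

$61,245

At 6.80% the monthly rate is 0.0056667, so the payment is 214,000 × 0.0056667 / (1 − 1.0056667^−120) = $2,462.72.
Total outlay = 24 × $2,462.72 + $2,140.00 = $61,245.28.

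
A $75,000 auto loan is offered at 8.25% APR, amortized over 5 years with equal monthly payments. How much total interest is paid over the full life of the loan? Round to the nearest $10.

Monthly rate = 8.25%/12 = 0.0068750; payment = 75,000 × 0.0068750 / (1 − (1+0.0068750)^−60) = $1,529.72.
Total paid = 60 × $1,529.72 = $91,783.20; interest = $91,783.20 − $75,000 = $16,783.20.

$16,780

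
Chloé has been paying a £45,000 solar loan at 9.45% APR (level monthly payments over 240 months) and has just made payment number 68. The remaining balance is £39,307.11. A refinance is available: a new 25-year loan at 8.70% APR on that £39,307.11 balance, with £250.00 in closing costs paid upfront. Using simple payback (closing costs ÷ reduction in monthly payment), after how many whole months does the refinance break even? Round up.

3 months

Current payment = 45,000 × 9.45%/12 / (1 − (1+0.0078750)^−240) = £417.99.
Refinanced payment = 39,307.11 × 0.0072500 / (1 − (1+0.0072500)^−300) = £321.83.
Monthly savings = £417.99 − £321.83 = £96.16.
Break-even = £250.00 / £96.16 = 2.60 → 3 months.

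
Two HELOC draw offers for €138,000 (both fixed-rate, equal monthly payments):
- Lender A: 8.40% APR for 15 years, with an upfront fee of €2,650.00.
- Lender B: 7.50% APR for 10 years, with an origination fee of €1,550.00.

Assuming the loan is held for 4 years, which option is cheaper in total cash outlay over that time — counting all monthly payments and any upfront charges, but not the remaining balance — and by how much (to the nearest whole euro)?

Lender A by €12,687

Lender A: at 8.40% the monthly rate is 0.0070000, so the payment is 138,000 × 0.0070000 / (1 − 1.0070000^−180) = €1,350.86.
Lender B: monthly rate = 7.5%/12 = 0.0062500; payment = 138,000 × 0.0062500 / (1 − (1+0.0062500)^−120) = €1,638.08.
Over 48 months: Lender A costs 48 × €1,350.86 + €2,650.00 = €67,491.28; Lender B costs 48 × €1,638.08 + €1,550.00 = €80,177.84.
Lender A is cheaper by €80,177.84 − €67,491.28 = €12,686.56.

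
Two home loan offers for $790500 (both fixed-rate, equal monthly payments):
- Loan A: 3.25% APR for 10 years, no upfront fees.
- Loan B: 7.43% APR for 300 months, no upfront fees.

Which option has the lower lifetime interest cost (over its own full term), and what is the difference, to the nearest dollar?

Loan A by $814,771

Loan A: at 3.25% the monthly rate is 0.0027083, so the payment is 790,500 × 0.0027083 / (1 − 1.0027083^−120) = $7,724.69.
Total interest on Loan A = 120 × $7,724.69 − $790,500 = $136,462.80.
Loan B: monthly rate = 7.43%/12 = 0.0061917; payment = 790,500 × 0.0061917 / (1 − (1+0.0061917)^−300) = $5,805.78.
Total interest on Loan B = 300 × $5,805.78 − $790,500 = $951,234.00.
Loan A is lower by $814,771.20.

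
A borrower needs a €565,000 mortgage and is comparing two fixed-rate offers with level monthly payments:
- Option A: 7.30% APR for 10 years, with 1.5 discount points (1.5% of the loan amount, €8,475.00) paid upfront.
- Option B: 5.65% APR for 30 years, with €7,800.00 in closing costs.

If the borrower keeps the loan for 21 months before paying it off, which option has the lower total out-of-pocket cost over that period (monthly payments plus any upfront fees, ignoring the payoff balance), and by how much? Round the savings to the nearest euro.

Option A: monthly rate = 7.3%/12 = 0.0060833; payment = 565,000 × 0.0060833 / (1 − (1+0.0060833)^−120) = €6,647.82.
Option B: monthly rate = 5.65%/12 = 0.0047083; payment = 565,000 × 0.0047083 / (1 − (1+0.0047083)^−360) = €3,261.38.
Over 21 months: Option A costs 21 × €6,647.82 + €8,475.00 = €148,079.22; Option B costs 21 × €3,261.38 + €7,800.00 = €76,288.98.
Option B is cheaper by €148,079.22 − €76,288.98 = €71,790.24.

Option B by €71,790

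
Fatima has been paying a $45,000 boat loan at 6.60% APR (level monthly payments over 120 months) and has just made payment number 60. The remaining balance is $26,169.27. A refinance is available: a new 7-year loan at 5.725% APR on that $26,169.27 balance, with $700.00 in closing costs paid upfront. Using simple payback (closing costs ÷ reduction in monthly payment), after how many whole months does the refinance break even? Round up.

Current payment = 45,000 × 6.6%/12 / (1 − (1+0.0055000)^−120) = $513.26.
Refinanced payment = 26,169.27 × 0.0047708 / (1 − (1+0.0047708)^−84) = $378.85.
Monthly savings = $513.26 − $378.85 = $134.41.
Break-even = $700.00 / $134.41 = 5.21 → 6 months.

6 months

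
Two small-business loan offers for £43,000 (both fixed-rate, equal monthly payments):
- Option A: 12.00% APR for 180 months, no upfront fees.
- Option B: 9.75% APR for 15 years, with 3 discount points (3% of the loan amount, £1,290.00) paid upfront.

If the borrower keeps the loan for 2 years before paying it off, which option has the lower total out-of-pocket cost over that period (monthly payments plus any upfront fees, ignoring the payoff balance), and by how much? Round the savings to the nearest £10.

Option A: at 12.00% the monthly rate is 0.0100000, so the payment is 43,000 × 0.0100000 / (1 − 1.0100000^−180) = £516.07.
Option B: monthly rate = 9.75%/12 = 0.0081250; payment = 43,000 × 0.0081250 / (1 − (1+0.0081250)^−180) = £455.53.
Over 24 months: Option A costs 24 × £516.07 = £12,385.68; Option B costs 24 × £455.53 + £1,290.00 = £12,222.72.
Option B is cheaper by £12,385.68 − £12,222.72 = £162.96.

Option B by £160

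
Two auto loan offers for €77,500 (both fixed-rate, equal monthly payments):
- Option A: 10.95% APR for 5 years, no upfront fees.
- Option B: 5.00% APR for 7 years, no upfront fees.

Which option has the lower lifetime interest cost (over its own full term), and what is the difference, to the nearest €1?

Option A: at 10.95% the monthly rate is 0.0091250, so the payment is 77,500 × 0.0091250 / (1 − 1.0091250^−60) = €1,683.11.
Total interest on Option A = 60 × €1,683.11 − €77,500 = €23,486.60.
Option B: at 5.00% the monthly rate is 0.0041667, so the payment is 77,500 × 0.0041667 / (1 − 1.0041667^−84) = €1,095.38.
Total interest on Option B = 84 × €1,095.38 − €77,500 = €14,511.92.
Option B is lower by €8,974.68.

Option B by €8,975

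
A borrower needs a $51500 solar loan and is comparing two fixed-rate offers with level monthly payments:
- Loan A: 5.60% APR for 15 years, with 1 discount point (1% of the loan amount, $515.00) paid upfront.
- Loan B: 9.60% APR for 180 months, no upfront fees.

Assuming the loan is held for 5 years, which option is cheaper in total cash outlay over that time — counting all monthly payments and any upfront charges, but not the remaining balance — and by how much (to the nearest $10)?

Loan A by $6,530

Loan A: at 5.60% the monthly rate is 0.0046667, so the payment is 51,500 × 0.0046667 / (1 − 1.0046667^−180) = $423.54.
Loan B: monthly rate = 9.6%/12 = 0.0080000; payment = 51,500 × 0.0080000 / (1 − (1+0.0080000)^−180) = $540.89.
Over 60 months: Loan A costs 60 × $423.54 + $515.00 = $25,927.40; Loan B costs 60 × $540.89 = $32,453.40.
Loan A is cheaper by $32,453.40 − $25,927.40 = $6,526.00.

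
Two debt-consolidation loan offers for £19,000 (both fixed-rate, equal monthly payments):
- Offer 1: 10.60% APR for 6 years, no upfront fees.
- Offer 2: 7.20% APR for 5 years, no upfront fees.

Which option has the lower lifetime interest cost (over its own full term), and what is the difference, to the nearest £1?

Offer 2 by £3,078

Offer 1: monthly rate = 10.6%/12 = 0.0088333; payment = 19,000 × 0.0088333 / (1 − (1+0.0088333)^−72) = £357.77.
Total interest on Offer 1 = 72 × £357.77 − £19,000 = £6,759.44.
Offer 2: monthly rate = 7.2%/12 = 0.0060000; payment = 19,000 × 0.0060000 / (1 − (1+0.0060000)^−60) = £378.02.
Total interest on Offer 2 = 60 × £378.02 − £19,000 = £3,681.20.
Offer 2 is lower by £3,078.24.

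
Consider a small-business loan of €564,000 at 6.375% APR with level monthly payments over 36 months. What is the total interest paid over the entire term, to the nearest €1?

Monthly rate = 6.375%/12 = 0.0053125; payment = 564,000 × 0.0053125 / (1 − (1+0.0053125)^−36) = €17,253.97.
Total paid = 36 × €17,253.97 = €621,142.92; interest = €621,142.92 − €564,000 = €57,142.92.

€57,143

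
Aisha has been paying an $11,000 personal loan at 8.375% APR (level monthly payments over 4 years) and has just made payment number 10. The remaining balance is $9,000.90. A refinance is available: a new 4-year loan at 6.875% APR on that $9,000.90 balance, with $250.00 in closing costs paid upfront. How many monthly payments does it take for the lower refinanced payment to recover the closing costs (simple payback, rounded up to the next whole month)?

5 months

Current payment = 11,000 × 8.375%/12 / (1 − (1+0.0069792)^−48) = $270.48.
Refinanced payment = 9,000.90 × 0.0057292 / (1 − (1+0.0057292)^−48) = $215.02.
Monthly savings = $270.48 − $215.02 = $55.46.
Break-even = $250.00 / $55.46 = 4.51 → 5 months.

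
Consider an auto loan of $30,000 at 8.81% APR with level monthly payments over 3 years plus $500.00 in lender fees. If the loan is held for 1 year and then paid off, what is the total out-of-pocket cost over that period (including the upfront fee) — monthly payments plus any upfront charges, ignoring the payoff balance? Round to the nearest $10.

$11,920

Monthly rate = 8.81%/12 = 0.0073417; payment = 30,000 × 0.0073417 / (1 − (1+0.0073417)^−36) = $951.34.
Total outlay = 12 × $951.34 + $500.00 = $11,916.08.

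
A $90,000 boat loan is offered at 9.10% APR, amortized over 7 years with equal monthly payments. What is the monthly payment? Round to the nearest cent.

At 9.10% the monthly rate is 0.0075833, so the payment is 90,000 × 0.0075833 / (1 − 1.0075833^−84) = $1,452.59.

$1,452.59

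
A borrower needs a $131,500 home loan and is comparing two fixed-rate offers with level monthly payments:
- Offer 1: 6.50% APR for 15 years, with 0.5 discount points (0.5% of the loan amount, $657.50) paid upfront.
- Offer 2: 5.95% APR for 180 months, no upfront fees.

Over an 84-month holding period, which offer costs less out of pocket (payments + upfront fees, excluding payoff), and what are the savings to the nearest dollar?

Offer 2 by $3,966

Offer 1: monthly rate = 6.5%/12 = 0.0054167; payment = 131,500 × 0.0054167 / (1 − (1+0.0054167)^−180) = $1,145.51.
Offer 2: monthly rate = 5.95%/12 = 0.0049583; payment = 131,500 × 0.0049583 / (1 − (1+0.0049583)^−180) = $1,106.12.
Over 84 months: Offer 1 costs 84 × $1,145.51 + $657.50 = $96,880.34; Offer 2 costs 84 × $1,106.12 = $92,914.08.
Offer 2 is cheaper by $96,880.34 − $92,914.08 = $3,966.26.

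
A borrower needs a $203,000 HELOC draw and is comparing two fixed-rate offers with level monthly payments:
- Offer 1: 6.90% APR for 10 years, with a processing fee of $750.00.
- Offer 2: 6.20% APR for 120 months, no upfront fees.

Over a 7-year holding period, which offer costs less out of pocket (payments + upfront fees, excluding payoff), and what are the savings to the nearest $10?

Offer 2 by $6,830

Offer 1: monthly rate = 6.9%/12 = 0.0057500; payment = 203,000 × 0.0057500 / (1 − (1+0.0057500)^−120) = $2,346.55.
Offer 2: at 6.20% the monthly rate is 0.0051667, so the payment is 203,000 × 0.0051667 / (1 − 1.0051667^−120) = $2,274.16.
Over 84 months: Offer 1 costs 84 × $2,346.55 + $750.00 = $197,860.20; Offer 2 costs 84 × $2,274.16 = $191,029.44.
Offer 2 is cheaper by $197,860.20 − $191,029.44 = $6,830.76.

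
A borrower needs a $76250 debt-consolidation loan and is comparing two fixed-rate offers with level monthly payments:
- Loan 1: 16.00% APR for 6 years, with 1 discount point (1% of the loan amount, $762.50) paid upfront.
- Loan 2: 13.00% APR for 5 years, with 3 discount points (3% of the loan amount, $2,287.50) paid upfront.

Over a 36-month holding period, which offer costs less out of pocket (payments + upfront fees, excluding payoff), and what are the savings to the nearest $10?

Loan 1 by $4,440

Loan 1: at 16.00% the monthly rate is 0.0133333, so the payment is 76,250 × 0.0133333 / (1 − 1.0133333^−72) = $1,654.00.
Loan 2: monthly rate = 13%/12 = 0.0108333; payment = 76,250 × 0.0108333 / (1 − (1+0.0108333)^−60) = $1,734.92.
Over 36 months: Loan 1 costs 36 × $1,654.00 + $762.50 = $60,306.50; Loan 2 costs 36 × $1,734.92 + $2,287.50 = $64,744.62.
Loan 1 is cheaper by $64,744.62 − $60,306.50 = $4,438.12.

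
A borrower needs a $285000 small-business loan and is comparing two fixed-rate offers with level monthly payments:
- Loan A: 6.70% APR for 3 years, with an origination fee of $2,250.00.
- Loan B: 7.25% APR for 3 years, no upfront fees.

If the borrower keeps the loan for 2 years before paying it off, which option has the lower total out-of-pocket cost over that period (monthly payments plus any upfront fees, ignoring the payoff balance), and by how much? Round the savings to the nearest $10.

Loan A: monthly rate = 6.7%/12 = 0.0055833; payment = 285,000 × 0.0055833 / (1 − (1+0.0055833)^−36) = $8,760.93.
Loan B: at 7.25% the monthly rate is 0.0060417, so the payment is 285,000 × 0.0060417 / (1 − 1.0060417^−36) = $8,832.59.
Over 24 months: Loan A costs 24 × $8,760.93 + $2,250.00 = $212,512.32; Loan B costs 24 × $8,832.59 = $211,982.16.
Loan B is cheaper by $212,512.32 − $211,982.16 = $530.16.

Loan B by $530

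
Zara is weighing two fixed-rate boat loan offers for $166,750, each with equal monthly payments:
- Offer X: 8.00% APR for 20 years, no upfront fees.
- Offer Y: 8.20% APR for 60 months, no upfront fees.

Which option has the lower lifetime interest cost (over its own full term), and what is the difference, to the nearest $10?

Offer X: monthly rate = 8%/12 = 0.0066667; payment = 166,750 × 0.0066667 / (1 − (1+0.0066667)^−240) = $1,394.76.
Total interest on Offer X = 240 × $1,394.76 − $166,750 = $167,992.40.
Offer Y: at 8.20% the monthly rate is 0.0068333, so the payment is 166,750 × 0.0068333 / (1 − 1.0068333^−60) = $3,397.07.
Total interest on Offer Y = 60 × $3,397.07 − $166,750 = $37,074.20.
Offer Y is lower by $130,918.20.

Offer Y by $130,920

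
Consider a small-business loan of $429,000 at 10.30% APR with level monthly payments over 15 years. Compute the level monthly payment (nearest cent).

Monthly rate = 10.3%/12 = 0.0085833; payment = 429,000 × 0.0085833 / (1 − (1+0.0085833)^−180) = $4,689.11.

$4,689.11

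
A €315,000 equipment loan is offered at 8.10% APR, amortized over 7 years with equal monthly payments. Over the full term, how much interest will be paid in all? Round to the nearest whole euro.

€98,731

Monthly rate = 8.1%/12 = 0.0067500; payment = 315,000 × 0.0067500 / (1 − (1+0.0067500)^−84) = €4,925.37.
Total paid = 84 × €4,925.37 = €413,731.08; interest = €413,731.08 − €315,000 = €98,731.08.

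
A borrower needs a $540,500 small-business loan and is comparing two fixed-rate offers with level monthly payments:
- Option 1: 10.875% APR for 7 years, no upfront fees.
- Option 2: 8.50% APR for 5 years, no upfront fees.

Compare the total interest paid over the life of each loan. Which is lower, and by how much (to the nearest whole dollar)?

Option 1: at 10.875% the monthly rate is 0.0090625, so the payment is 540,500 × 0.0090625 / (1 − 1.0090625^−84) = $9,219.19.
Total interest on Option 1 = 84 × $9,219.19 − $540,500 = $233,911.96.
Option 2: at 8.50% the monthly rate is 0.0070833, so the payment is 540,500 × 0.0070833 / (1 − 1.0070833^−60) = $11,089.19.
Total interest on Option 2 = 60 × $11,089.19 − $540,500 = $124,851.40.
Option 2 is lower by $109,060.56.

Option 2 by $109,061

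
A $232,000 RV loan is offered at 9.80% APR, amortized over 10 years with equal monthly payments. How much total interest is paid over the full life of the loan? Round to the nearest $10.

$132,830

At 9.80% the monthly rate is 0.0081667, so the payment is 232,000 × 0.0081667 / (1 − 1.0081667^−120) = $3,040.26.
Total paid = 120 × $3,040.26 = $364,831.20; interest = $364,831.20 − $232,000 = $132,831.20.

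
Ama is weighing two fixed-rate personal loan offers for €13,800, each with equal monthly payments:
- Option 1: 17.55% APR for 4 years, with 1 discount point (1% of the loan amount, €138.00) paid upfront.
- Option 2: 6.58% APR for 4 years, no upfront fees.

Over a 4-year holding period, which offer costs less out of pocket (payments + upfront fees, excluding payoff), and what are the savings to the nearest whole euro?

Option 2 by €3,707

Option 1: at 17.55% the monthly rate is 0.0146250, so the payment is 13,800 × 0.0146250 / (1 − 1.0146250^−48) = €402.14.
Option 2: monthly rate = 6.58%/12 = 0.0054833; payment = 13,800 × 0.0054833 / (1 − (1+0.0054833)^−48) = €327.78.
Over 48 months: Option 1 costs 48 × €402.14 + €138.00 = €19,440.72; Option 2 costs 48 × €327.78 = €15,733.44.
Option 2 is cheaper by €19,440.72 − €15,733.44 = €3,707.28.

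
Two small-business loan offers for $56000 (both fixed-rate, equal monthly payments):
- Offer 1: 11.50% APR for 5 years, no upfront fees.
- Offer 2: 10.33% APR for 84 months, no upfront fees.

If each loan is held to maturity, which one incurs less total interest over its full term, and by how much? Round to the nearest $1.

Offer 1 by $5,001

Offer 1: monthly rate = 11.5%/12 = 0.0095833; payment = 56,000 × 0.0095833 / (1 − (1+0.0095833)^−60) = $1,231.59.
Total interest on Offer 1 = 60 × $1,231.59 − $56,000 = $17,895.40.
Offer 2: at 10.33% the monthly rate is 0.0086083, so the payment is 56,000 × 0.0086083 / (1 − 1.0086083^−84) = $939.24.
Total interest on Offer 2 = 84 × $939.24 − $56,000 = $22,896.16.
Offer 1 is lower by $5,000.76.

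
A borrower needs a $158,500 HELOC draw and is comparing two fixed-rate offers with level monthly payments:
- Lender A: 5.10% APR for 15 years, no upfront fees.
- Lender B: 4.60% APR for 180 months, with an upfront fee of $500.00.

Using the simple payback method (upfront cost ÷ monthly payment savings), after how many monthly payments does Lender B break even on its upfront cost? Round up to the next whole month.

13 months

Lender A: monthly rate = 5.1%/12 = 0.0042500; payment = 158,500 × 0.0042500 / (1 − (1+0.0042500)^−180) = $1,261.68.
Lender B: monthly rate = 4.6%/12 = 0.0038333; payment = 158,500 × 0.0038333 / (1 − (1+0.0038333)^−180) = $1,220.63.
Monthly savings = $1,261.68 − $1,220.63 = $41.05.
Break-even = $500.00 / $41.05 = 12.18 → 13 months.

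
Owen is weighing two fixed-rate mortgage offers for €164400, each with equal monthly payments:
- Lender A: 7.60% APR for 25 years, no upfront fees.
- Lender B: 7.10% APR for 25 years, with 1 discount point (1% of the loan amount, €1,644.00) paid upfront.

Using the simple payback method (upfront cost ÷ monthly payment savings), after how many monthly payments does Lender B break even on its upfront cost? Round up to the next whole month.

31 months

Lender A: monthly rate = 7.6%/12 = 0.0063333; payment = 164,400 × 0.0063333 / (1 − (1+0.0063333)^−300) = €1,225.62.
Lender B: at 7.10% the monthly rate is 0.0059167, so the payment is 164,400 × 0.0059167 / (1 − 1.0059167^−300) = €1,172.45.
Monthly savings = €1,225.62 − €1,172.45 = €53.17.
Break-even = €1,644.00 / €53.17 = 30.92 → 31 months.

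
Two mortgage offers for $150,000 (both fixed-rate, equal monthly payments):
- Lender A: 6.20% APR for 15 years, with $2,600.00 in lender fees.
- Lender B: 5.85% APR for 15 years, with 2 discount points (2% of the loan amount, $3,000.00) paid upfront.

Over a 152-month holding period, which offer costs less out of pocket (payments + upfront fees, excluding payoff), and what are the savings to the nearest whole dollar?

Lender B by $3,915

Lender A: at 6.20% the monthly rate is 0.0051667, so the payment is 150,000 × 0.0051667 / (1 − 1.0051667^−180) = $1,282.05.
Lender B: at 5.85% the monthly rate is 0.0048750, so the payment is 150,000 × 0.0048750 / (1 − 1.0048750^−180) = $1,253.66.
Over 152 months: Lender A costs 152 × $1,282.05 + $2,600.00 = $197,471.60; Lender B costs 152 × $1,253.66 + $3,000.00 = $193,556.32.
Lender B is cheaper by $197,471.60 − $193,556.32 = $3,915.28.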